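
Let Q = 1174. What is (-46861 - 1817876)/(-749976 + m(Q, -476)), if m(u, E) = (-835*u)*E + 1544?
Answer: -1864737/465869608 ≈ -0.0040027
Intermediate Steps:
m(u, E) = 1544 - 835*E*u (m(u, E) = -835*E*u + 1544 = 1544 - 835*E*u)
(-46861 - 1817876)/(-749976 + m(Q, -476)) = (-46861 - 1817876)/(-749976 + (1544 - 835*(-476)*1174)) = -1864737/(-749976 + (1544 + 466618040)) = -1864737/(-749976 + 466619584) = -1864737/465869608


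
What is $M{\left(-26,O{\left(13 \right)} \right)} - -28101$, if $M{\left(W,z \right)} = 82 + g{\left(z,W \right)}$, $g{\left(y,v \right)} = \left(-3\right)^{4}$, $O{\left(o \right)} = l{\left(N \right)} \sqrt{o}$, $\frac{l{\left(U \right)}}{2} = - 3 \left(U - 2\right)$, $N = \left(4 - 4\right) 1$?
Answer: $28264$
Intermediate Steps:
$N = 0$ ($N = 0 \cdot 1 = 0$)
$l{\left(U \right)} = 12 - 6 U$ ($l{\left(U \right)} = 2 \left(- 3 \left(U - 2\right)\right) = 2 \left(- 3 \left(-2 + U\right)\right) = 2 \left(6 - 3 U\right) = 12 - 6 U$)
$O{\left(o \right)} = 12 \sqrt{o}$ ($O{\left(o \right)} = \left(12 - 0\right) \sqrt{o} = \left(12 + 0\right) \sqrt{o} = 12 \sqrt{o}$)
$g{\left(y,v \right)} = 81$
$M{\left(W,z \right)} = 163$ ($M{\left(W,z \right)} = 82 + 81 = 163$)
$M{\left(-26,O{\left(13 \right)} \right)} - -28101 = 163 - -28101 = 163 + 28101 = 28264$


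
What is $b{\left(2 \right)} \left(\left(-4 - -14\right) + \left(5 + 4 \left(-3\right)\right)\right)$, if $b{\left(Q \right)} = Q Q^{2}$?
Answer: $24$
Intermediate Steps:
$b{\left(Q \right)} = Q^{3}$
$b{\left(2 \right)} \left(\left(-4 - -14\right) + \left(5 + 4 \left(-3\right)\right)\right) = 2^{3} \left(\left(-4 - -14\right) + \left(5 + 4 \left(-3\right)\right)\right) = 8 \left(\left(-4 + 14\right) + \left(5 - 12\right)\right) = 8 \left(10 - 7\right) = 8 \cdot 3 = 24$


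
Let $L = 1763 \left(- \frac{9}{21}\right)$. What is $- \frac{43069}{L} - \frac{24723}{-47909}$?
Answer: $\frac{14574508994}{253390701} \approx 57.518$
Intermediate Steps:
$L = - \frac{5289}{7}$ ($L = 1763 \left(\left(-9\right) \frac{1}{21}\right) = 1763 \left(- \frac{3}{7}\right) = - \frac{5289}{7} \approx -755.57$)
$- \frac{43069}{L} - \frac{24723}{-47909} = - \frac{43069}{- \frac{5289}{7}} - \frac{24723}{-47909} = \left(-43069\right) \left(- \frac{7}{5289}\right) - - \frac{24723}{47909} = \frac{301483}{5289} + \frac{24723}{47909} = \frac{14574508994}{253390701}$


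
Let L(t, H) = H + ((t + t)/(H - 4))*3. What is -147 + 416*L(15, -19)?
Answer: -222613/23 ≈ -9678.8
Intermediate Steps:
L(t, H) = H + 6*t/(-4 + H) (L(t, H) = H + ((2*t)/(-4 + H))*3 = H + (2*t/(-4 + H))*3 = H + 6*t/(-4 + H))
-147 + 416*L(15, -19) = -147 + 416*(((-19)² - 4*(-19) + 6*15)/(-4 - 19)) = -147 + 416*((361 + 76 + 90)/(-23)) = -147 + 416*(-1/23*527) = -147 + 416*(-527/23) = -147 - 219232/23 = -222613/23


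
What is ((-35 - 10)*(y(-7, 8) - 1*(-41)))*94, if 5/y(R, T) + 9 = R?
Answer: -1376865/8 ≈ -1.7211e+5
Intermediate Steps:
y(R, T) = 5/(-9 + R)
((-35 - 10)*(y(-7, 8) - 1*(-41)))*94 = ((-35 - 10)*(5/(-9 - 7) - 1*(-41)))*94 = -45*(5/(-16) + 41)*94 = -45*(5*(-1/16) + 41)*94 = -45*(-5/16 + 41)*94 = -45*651/16*94 = -29295/16*94 = -1376865/8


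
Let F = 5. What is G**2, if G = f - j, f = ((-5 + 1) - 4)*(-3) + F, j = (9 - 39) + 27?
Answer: 1024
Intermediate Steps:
j = -3 (j = -30 + 27 = -3)
f = 29 (f = ((-5 + 1) - 4)*(-3) + 5 = (-4 - 4)*(-3) + 5 = -8*(-3) + 5 = 24 + 5 = 29)
G = 32 (G = 29 - 1*(-3) = 29 + 3 = 32)
G**2 = 32**2 = 1024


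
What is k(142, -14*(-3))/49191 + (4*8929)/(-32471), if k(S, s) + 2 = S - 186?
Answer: -92547338/84067419 ≈ -1.1009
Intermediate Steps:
k(S, s) = -188 + S (k(S, s) = -2 + (S - 186) = -2 + (-186 + S) = -188 + S)
k(142, -14*(-3))/49191 + (4*8929)/(-32471) = (-188 + 142)/49191 + (4*8929)/(-32471) = -46*1/49191 + 35716*(-1/32471) = -46/49191 - 35716/32471 = -92547338/84067419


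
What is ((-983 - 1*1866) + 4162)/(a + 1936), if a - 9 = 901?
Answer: 1313/2846 ≈ 0.46135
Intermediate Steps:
a = 910 (a = 9 + 901 = 910)
((-983 - 1*1866) + 4162)/(a + 1936) = ((-983 - 1*1866) + 4162)/(910 + 1936) = ((-983 - 1866) + 4162)/2846 = (-2849 + 4162)*(1/2846) = 1313*(1/2846) = 1313/2846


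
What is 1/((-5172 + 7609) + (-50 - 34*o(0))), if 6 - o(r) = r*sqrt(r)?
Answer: 1/2183 ≈ 0.00045808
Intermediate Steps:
o(r) = 6 - r**(3/2) (o(r) = 6 - r*sqrt(r) = 6 - r**(3/2))
1/((-5172 + 7609) + (-50 - 34*o(0))) = 1/((-5172 + 7609) + (-50 - 34*(6 - 0**(3/2)))) = 1/(2437 + (-50 - 34*(6 - 1*0))) = 1/(2437 + (-50 - 34*(6 + 0))) = 1/(2437 + (-50 - 34*6)) = 1/(2437 + (-50 - 204)) = 1/(2437 - 254) = 1/2183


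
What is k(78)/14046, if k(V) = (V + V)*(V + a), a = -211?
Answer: -3458/2341 ≈ -1.4771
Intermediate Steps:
k(V) = 2*V*(-211 + V) (k(V) = (V + V)*(V - 211) = (2*V)*(-211 + V) = 2*V*(-211 + V))
k(78)/14046 = (2*78*(-211 + 78))/14046 = (2*78*(-133))*(1/14046) = -20748*1/14046 = -3458/2341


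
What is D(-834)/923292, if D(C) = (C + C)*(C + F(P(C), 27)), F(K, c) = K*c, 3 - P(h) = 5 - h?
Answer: 13066/309 ≈ 42.285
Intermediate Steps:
P(h) = -2 + h (P(h) = 3 - (5 - h) = 3 + (-5 + h) = -2 + h)
D(C) = 2*C*(-54 + 28*C) (D(C) = (C + C)*(C + (-2 + C)*27) = (2*C)*(C + (-54 + 27*C)) = (2*C)*(-54 + 28*C) = 2*C*(-54 + 28*C))
D(-834)/923292 = (4*(-834)*(-27 + 14*(-834)))/923292 = (4*(-834)*(-27 - 11676))*(1/923292) = (4*(-834)*(-11703))*(1/923292) = 39041208*(1/923292) = 13066/309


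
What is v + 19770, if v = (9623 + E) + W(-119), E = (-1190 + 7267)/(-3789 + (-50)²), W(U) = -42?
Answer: 37827362/1289 ≈ 29346.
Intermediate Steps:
E = -6077/1289 (E = 6077/(-3789 + 2500) = 6077/(-1289) = 6077*(-1/1289) = -6077/1289 ≈ -4.7145)
v = 12343832/1289 (v = (9623 - 6077/1289) - 42 = 12397970/1289 - 42 = 12343832/1289 ≈ 9576.3)
v + 19770 = 12343832/1289 + 19770 = 37827362/1289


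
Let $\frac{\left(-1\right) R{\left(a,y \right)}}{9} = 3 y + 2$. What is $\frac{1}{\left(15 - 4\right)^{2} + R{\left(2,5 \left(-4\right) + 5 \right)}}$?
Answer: $\frac{1}{508} \approx 0.0019685$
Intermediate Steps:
$R{\left(a,y \right)} = -18 - 27 y$ ($R{\left(a,y \right)} = - 9 \left(3 y + 2\right) = - 9 \left(2 + 3 y\right) = -18 - 27 y$)
$\frac{1}{\left(15 - 4\right)^{2} + R{\left(2,5 \left(-4\right) + 5 \right)}} = \frac{1}{\left(15 - 4\right)^{2} - \left(18 + 27 \left(5 \left(-4\right) + 5\right)\right)} = \frac{1}{11^{2} - \left(18 + 27 \left(-20 + 5\right)\right)} = \frac{1}{121 - -387} = \frac{1}{121 + \left(-18 + 405\right)} = \frac{1}{121 + 387} = \frac{1}{508}$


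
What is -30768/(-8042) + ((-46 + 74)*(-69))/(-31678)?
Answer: 247551462/63688619 ≈ 3.8869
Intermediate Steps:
-30768/(-8042) + ((-46 + 74)*(-69))/(-31678) = -30768*(-1/8042) + (28*(-69))*(-1/31678) = 15384/4021 - 1932*(-1/31678) = 15384/4021 + 966/15839 = 247551462/63688619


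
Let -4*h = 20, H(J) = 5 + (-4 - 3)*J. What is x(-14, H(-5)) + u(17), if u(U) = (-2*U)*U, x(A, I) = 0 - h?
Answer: -573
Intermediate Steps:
H(J) = 5 - 7*J
h = -5 (h = -¼*20 = -5)
x(A, I) = 5 (x(A, I) = 0 - 1*(-5) = 0 + 5 = 5)
u(U) = -2*U²
x(-14, H(-5)) + u(17) = 5 - 2*17² = 5 - 2*289 = 5 - 578 = -573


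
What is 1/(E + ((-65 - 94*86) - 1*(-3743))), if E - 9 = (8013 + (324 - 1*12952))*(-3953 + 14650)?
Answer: -1/49371052 ≈ -2.0255e-8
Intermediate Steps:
E = -49366646 (E = 9 + (8013 + (324 - 1*12952))*(-3953 + 14650) = 9 + (8013 + (324 - 12952))*10697 = 9 + (8013 - 12628)*10697 = 9 - 4615*10697 = 9 - 49366655 = -49366646)
1/(E + ((-65 - 94*86) - 1*(-3743))) = 1/(-49366646 + ((-65 - 94*86) - 1*(-3743))) = 1/(-49366646 + ((-65 - 8084) + 3743)) = 1/(-49366646 + (-8149 + 3743)) = 1/(-49366646 - 4406) = 1/(-49371052) = -1/49371052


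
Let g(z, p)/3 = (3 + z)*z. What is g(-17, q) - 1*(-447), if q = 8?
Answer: 1161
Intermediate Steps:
g(z, p) = 3*z*(3 + z) (g(z, p) = 3*((3 + z)*z) = 3*(z*(3 + z)) = 3*z*(3 + z))
g(-17, q) - 1*(-447) = 3*(-17)*(3 - 17) - 1*(-447) = 3*(-17)*(-14) + 447 = 714 + 447 = 1161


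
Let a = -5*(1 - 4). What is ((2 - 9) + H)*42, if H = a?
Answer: 336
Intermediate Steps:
a = 15 (a = -5*(-3) = 15)
H = 15
((2 - 9) + H)*42 = ((2 - 9) + 15)*42 = (-7 + 15)*42 = 8*42 = 336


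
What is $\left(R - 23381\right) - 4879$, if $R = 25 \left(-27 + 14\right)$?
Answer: $-28585$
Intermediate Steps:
$R = -325$ ($R = 25 \left(-13\right) = -325$)
$\left(R - 23381\right) - 4879 = \left(-325 - 23381\right) - 4879 = -23706 - 4879 = -28585$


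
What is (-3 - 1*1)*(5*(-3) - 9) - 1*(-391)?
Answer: 487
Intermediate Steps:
(-3 - 1*1)*(5*(-3) - 9) - 1*(-391) = (-3 - 1)*(-15 - 9) + 391 = -4*(-24) + 391 = 96 + 391 = 487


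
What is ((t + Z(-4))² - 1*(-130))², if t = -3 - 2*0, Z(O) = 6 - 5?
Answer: 17956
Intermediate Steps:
Z(O) = 1
t = -3 (t = -3 + 0 = -3)
((t + Z(-4))² - 1*(-130))² = ((-3 + 1)² - 1*(-130))² = ((-2)² + 130)² = (4 + 130)² = 134² = 17956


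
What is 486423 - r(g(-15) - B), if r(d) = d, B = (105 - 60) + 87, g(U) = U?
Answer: 486570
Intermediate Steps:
B = 132 (B = 45 + 87 = 132)
486423 - r(g(-15) - B) = 486423 - (-15 - 1*132) = 486423 - (-15 - 132) = 486423 - 1*(-147) = 486423 + 147 = 486570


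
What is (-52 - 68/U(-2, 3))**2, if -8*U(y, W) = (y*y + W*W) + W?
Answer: 324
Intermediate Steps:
U(y, W) = -W/8 - W**2/8 - y**2/8 (U(y, W) = -((y*y + W*W) + W)/8 = -((y**2 + W**2) + W)/8 = -((W**2 + y**2) + W)/8 = -(W + W**2 + y**2)/8 = -W/8 - W**2/8 - y**2/8)
(-52 - 68/U(-2, 3))**2 = (-52 - 68/(-1/8*3 - 1/8*3**2 - 1/8*(-2)**2))**2 = (-52 - 68/(-3/8 - 1/8*9 - 1/8*4))**2 = (-52 - 68/(-3/8 - 9/8 - 1/2))**2 = (-52 - 68/(-2))**2 = (-52 - 68*(-1/2))**2 = (-52 + 34)**2 = (-18)**2 = 324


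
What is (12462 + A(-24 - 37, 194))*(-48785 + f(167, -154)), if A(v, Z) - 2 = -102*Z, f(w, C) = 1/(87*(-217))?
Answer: 6745492005184/18879 ≈ 3.5730e+8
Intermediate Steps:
f(w, C) = -1/18879 (f(w, C) = (1/87)*(-1/217) = -1/18879)
A(v, Z) = 2 - 102*Z
(12462 + A(-24 - 37, 194))*(-48785 + f(167, -154)) = (12462 + (2 - 102*194))*(-48785 - 1/18879) = (12462 + (2 - 19788))*(-921012016/18879) = (12462 - 19786)*(-921012016/18879) = -7324*(-921012016/18879) = 6745492005184/18879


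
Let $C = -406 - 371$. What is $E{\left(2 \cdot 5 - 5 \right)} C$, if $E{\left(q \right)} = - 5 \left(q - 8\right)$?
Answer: $-11655$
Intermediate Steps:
$C = -777$
$E{\left(q \right)} = 40 - 5 q$ ($E{\left(q \right)} = - 5 \left(-8 + q\right) = 40 - 5 q$)
$E{\left(2 \cdot 5 - 5 \right)} C = \left(40 - 5 \left(2 \cdot 5 - 5\right)\right) \left(-777\right) = \left(40 - 5 \left(10 - 5\right)\right) \left(-777\right) = \left(40 - 25\right) \left(-777\right) = 15 \left(-777\right) = -11655$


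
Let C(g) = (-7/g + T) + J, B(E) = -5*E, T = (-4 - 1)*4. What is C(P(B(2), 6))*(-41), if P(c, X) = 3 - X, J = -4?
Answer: 2665/3 ≈ 888.33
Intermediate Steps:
T = -20 (T = -5*4 = -20)
C(g) = -24 - 7/g (C(g) = (-7/g - 20) - 4 = (-20 - 7/g) - 4 = -24 - 7/g)
C(P(B(2), 6))*(-41) = (-24 - 7/(3 - 1*6))*(-41) = (-24 - 7/(3 - 6))*(-41) = (-24 - 7/(-3))*(-41) = (-24 - 7*(-⅓))*(-41) = (-24 + 7/3)*(-41) = -65/3*(-41) = 2665/3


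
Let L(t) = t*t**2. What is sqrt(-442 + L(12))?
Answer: sqrt(1286) ≈ 35.861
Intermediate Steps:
L(t) = t**3
sqrt(-442 + L(12)) = sqrt(-442 + 12**3) = sqrt(-442 + 1728) = sqrt(1286)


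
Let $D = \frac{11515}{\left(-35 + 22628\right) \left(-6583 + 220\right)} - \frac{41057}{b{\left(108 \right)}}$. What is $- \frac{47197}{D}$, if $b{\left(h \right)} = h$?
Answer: $\frac{3877146141156}{31229233547} \approx 124.15$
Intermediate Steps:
$D = - \frac{31229233547}{82148148}$ ($D = \frac{11515}{\left(-35 + 22628\right) \left(-6583 + 220\right)} - \frac{41057}{108} = \frac{11515}{22593 \left(-6363\right)} - \frac{41057}{108} = \frac{11515}{-143759259} - \frac{41057}{108} = 11515 \left(- \frac{1}{143759259}\right) - \frac{41057}{108} = - \frac{1645}{20537037} - \frac{41057}{108} = - \frac{31229233547}{82148148} \approx -380.16$)
$- \frac{47197}{D} = - \frac{47197}{- \frac{31229233547}{82148148}} = \left(-47197\right) \left(- \frac{82148148}{31229233547}\right) = \frac{3877146141156}{31229233547}$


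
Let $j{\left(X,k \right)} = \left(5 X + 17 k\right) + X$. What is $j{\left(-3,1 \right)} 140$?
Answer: $-140$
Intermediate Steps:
$j{\left(X,k \right)} = 6 X + 17 k$
$j{\left(-3,1 \right)} 140 = \left(6 \left(-3\right) + 17 \cdot 1\right) 140 = \left(-18 + 17\right) 140 = \left(-1\right) 140 = -140$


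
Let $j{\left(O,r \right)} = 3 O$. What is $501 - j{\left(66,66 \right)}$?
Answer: $303$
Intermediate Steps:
$501 - j{\left(66,66 \right)} = 501 - 3 \cdot 66 = 501 - 198 = 303$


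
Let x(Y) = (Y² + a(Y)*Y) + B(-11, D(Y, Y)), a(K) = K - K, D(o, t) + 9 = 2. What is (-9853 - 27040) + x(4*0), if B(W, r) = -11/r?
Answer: -258240/7 ≈ -36891.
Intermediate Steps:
D(o, t) = -7 (D(o, t) = -9 + 2 = -7)
a(K) = 0
x(Y) = 11/7 + Y² (x(Y) = (Y² + 0*Y) - 11/(-7) = (Y² + 0) - 11*(-⅐) = Y² + 11/7 = 11/7 + Y²)
(-9853 - 27040) + x(4*0) = (-9853 - 27040) + (11/7 + (4*0)²) = -36893 + (11/7 + 0²) = -36893 + (11/7 + 0) = -36893 + 11/7 = -258240/7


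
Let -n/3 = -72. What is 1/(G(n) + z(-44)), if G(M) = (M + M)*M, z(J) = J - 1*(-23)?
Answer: 1/93291 ≈ 1.0719e-5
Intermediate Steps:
n = 216 (n = -3*(-72) = 216)
z(J) = 23 + J (z(J) = J + 23 = 23 + J)
G(M) = 2*M² (G(M) = (2*M)*M = 2*M²)
1/(G(n) + z(-44)) = 1/(2*216² + (23 - 44)) = 1/(2*46656 - 21) = 1/(93312 - 21) = 1/93291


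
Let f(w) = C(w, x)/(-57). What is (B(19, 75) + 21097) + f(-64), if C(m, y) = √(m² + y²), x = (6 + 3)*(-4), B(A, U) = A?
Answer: 21116 - 4*√337/57 ≈ 21115.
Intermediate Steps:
x = -36 (x = 9*(-4) = -36)
f(w) = -√(1296 + w²)/57 (f(w) = √(w² + (-36)²)/(-57) = √(w² + 1296)*(-1/57) = √(1296 + w²)*(-1/57) = -√(1296 + w²)/57)
(B(19, 75) + 21097) + f(-64) = (19 + 21097) - √(1296 + (-64)²)/57 = 21116 - √(1296 + 4096)/57 = 21116 - 4*√337/57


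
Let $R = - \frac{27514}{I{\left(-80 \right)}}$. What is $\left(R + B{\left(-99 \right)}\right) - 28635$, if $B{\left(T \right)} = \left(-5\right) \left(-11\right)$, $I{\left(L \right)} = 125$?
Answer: $- \frac{3600014}{125} \approx -28800.0$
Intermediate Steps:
$B{\left(T \right)} = 55$
$R = - \frac{27514}{125} \approx -220.11$
$\left(R + B{\left(-99 \right)}\right) - 28635 = \left(- \frac{27514}{125} + 55\right) - 28635 = - \frac{20639}{125} - 28635 = - \frac{3600014}{125}$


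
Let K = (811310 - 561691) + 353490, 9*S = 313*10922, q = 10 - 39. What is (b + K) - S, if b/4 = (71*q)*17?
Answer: 749287/9 ≈ 83254.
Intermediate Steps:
q = -29
S = 3418586/9 (S = (313*10922)/9 = (1/9)*3418586 = 3418586/9 ≈ 3.7984e+5)
b = -140012 (b = 4*((71*(-29))*17) = 4*(-2059*17) = 4*(-35003) = -140012)
K = 603109 (K = 249619 + 353490 = 603109)
(b + K) - S = (-140012 + 603109) - 1*3418586/9 = 463097 - 3418586/9 = 749287/9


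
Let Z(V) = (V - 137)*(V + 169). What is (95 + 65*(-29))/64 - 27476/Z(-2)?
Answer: -19896403/742816 ≈ -26.785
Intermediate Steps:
Z(V) = (-137 + V)*(169 + V)
(95 + 65*(-29))/64 - 27476/Z(-2) = (95 + 65*(-29))/64 - 27476/(-23153 + (-2)**2 + 32*(-2)) = (95 - 1885)*(1/64) - 27476/(-23153 + 4 - 64) = -1790*1/64 - 27476/(-23213) = -895/32 - 27476*(-1/23213) = -895/32 + 27476/23213 = -19896403/742816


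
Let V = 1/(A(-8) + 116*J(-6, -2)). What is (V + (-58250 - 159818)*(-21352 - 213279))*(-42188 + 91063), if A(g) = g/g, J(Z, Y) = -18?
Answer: 5218991043330880625/2087 ≈ 2.5007e+15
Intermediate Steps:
A(g) = 1
V = -1/2087 (V = 1/(1 + 116*(-18)) = 1/(1 - 2088) = 1/(-2087) = -1/2087 ≈ -0.00047916)
(V + (-58250 - 159818)*(-21352 - 213279))*(-42188 + 91063) = (-1/2087 + (-58250 - 159818)*(-21352 - 213279))*(-42188 + 91063) = (-1/2087 - 218068*(-234631))*48875 = (-1/2087 + 51165512908)*48875 = (106782425438995/2087)*48875 = 5218991043330880625/2087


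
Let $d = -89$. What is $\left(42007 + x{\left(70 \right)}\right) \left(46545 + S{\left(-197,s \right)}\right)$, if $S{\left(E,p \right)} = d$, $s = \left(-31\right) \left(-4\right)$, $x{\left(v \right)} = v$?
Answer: $1954729112$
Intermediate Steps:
$s = 124$
$S{\left(E,p \right)} = -89$
$\left(42007 + x{\left(70 \right)}\right) \left(46545 + S{\left(-197,s \right)}\right) = \left(42007 + 70\right) \left(46545 - 89\right) = 42077 \cdot 46456 = 1954729112$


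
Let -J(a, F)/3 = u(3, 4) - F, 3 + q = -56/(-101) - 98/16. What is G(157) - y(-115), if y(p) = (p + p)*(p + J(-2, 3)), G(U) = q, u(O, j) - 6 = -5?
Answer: -20263485/808 ≈ -25079.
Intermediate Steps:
u(O, j) = 1 (u(O, j) = 6 - 5 = 1)
q = -6925/808 (q = -3 + (-56/(-101) - 98/16) = -3 + (-56*(-1/101) - 98*1/16) = -3 + (56/101 - 49/8) = -3 - 4501/808 = -6925/808 ≈ -8.5705)
J(a, F) = -3 + 3*F (J(a, F) = -3*(1 - F) = -3 + 3*F)
G(U) = -6925/808
y(p) = 2*p*(6 + p) (y(p) = (p + p)*(p + (-3 + 3*3)) = (2*p)*(p + (-3 + 9)) = (2*p)*(p + 6) = (2*p)*(6 + p) = 2*p*(6 + p))
G(157) - y(-115) = -6925/808 - 2*(-115)*(6 - 115) = -6925/808 - 2*(-115)*(-109) = -6925/808 - 1*25070 = -6925/808 - 25070 = -20263485/808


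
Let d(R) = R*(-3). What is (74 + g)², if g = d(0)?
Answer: 5476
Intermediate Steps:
d(R) = -3*R
g = 0 (g = -3*0 = 0)
(74 + g)² = (74 + 0)² = 74² = 5476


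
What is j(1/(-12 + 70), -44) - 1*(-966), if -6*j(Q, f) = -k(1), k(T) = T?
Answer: 5797/6 ≈ 966.17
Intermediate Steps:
j(Q, f) = ⅙ (j(Q, f) = -(-1)/6 = -⅙*(-1) = ⅙)
j(1/(-12 + 70), -44) - 1*(-966) = ⅙ - 1*(-966) = ⅙ + 966 = 5797/6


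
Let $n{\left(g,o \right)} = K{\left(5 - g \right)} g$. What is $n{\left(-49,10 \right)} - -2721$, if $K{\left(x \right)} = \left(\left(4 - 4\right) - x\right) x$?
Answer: $145605$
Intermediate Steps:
$K{\left(x \right)} = - x^{2}$ ($K{\left(x \right)} = \left(0 - x\right) x = - x x = - x^{2}$)
$n{\left(g,o \right)} = - g \left(5 - g\right)^{2}$ ($n{\left(g,o \right)} = - \left(5 - g\right)^{2} g = - g \left(5 - g\right)^{2}$)
$n{\left(-49,10 \right)} - -2721 = \left(-1\right) \left(-49\right) \left(-5 - 49\right)^{2} - -2721 = \left(-1\right) \left(-49\right) \left(-54\right)^{2} + 2721 = \left(-1\right) \left(-49\right) 2916 + 2721 = 142884 + 2721 = 145605$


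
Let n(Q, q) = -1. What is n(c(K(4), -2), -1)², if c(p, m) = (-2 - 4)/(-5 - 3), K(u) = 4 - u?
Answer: 1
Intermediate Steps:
c(p, m) = ¾ (c(p, m) = -6/(-8) = -6*(-⅛) = ¾)
n(c(K(4), -2), -1)² = (-1)² = 1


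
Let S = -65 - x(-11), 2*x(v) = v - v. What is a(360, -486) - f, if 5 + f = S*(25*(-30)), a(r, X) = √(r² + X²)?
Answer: -48745 + 18*√1129 ≈ -48140.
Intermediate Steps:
x(v) = 0 (x(v) = (v - v)/2 = (½)*0 = 0)
S = -65 (S = -65 - 1*0 = -65 + 0 = -65)
a(r, X) = √(X² + r²)
f = 48745 (f = -5 - 1625*(-30) = -5 - 65*(-750) = -5 + 48750 = 48745)
a(360, -486) - f = √((-486)² + 360²) - 1*48745 = √(236196 + 129600) - 48745 = √365796 - 48745 = 18*√1129 - 48745 = -48745 + 18*√1129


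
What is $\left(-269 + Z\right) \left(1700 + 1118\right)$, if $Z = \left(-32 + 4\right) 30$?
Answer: $-3125162$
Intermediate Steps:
$Z = -840$ ($Z = \left(-28\right) 30 = -840$)
$\left(-269 + Z\right) \left(1700 + 1118\right) = \left(-269 - 840\right) \left(1700 + 1118\right) = \left(-1109\right) 2818 = -3125162$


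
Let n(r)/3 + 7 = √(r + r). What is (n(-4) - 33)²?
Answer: 2844 - 648*I*√2 ≈ 2844.0 - 916.41*I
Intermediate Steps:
n(r) = -21 + 3*√2*√r (n(r) = -21 + 3*√(r + r) = -21 + 3*√(2*r) = -21 + 3*(√2*√r) = -21 + 3*√2*√r)
(n(-4) - 33)² = ((-21 + 3*√2*√(-4)) - 33)² = ((-21 + 3*√2*(2*I)) - 33)² = ((-21 + 6*I*√2) - 33)² = (-54 + 6*I*√2)²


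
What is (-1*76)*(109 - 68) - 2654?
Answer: -5770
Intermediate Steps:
(-1*76)*(109 - 68) - 2654 = -76*41 - 2654 = -3116 - 2654 = -5770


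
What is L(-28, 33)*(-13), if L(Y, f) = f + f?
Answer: -858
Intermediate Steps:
L(Y, f) = 2*f
L(-28, 33)*(-13) = (2*33)*(-13) = 66*(-13) = -858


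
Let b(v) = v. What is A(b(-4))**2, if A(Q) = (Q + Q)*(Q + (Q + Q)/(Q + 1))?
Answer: 1024/9 ≈ 113.78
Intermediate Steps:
A(Q) = 2*Q*(Q + 2*Q/(1 + Q)) (A(Q) = (2*Q)*(Q + (2*Q)/(1 + Q)) = (2*Q)*(Q + 2*Q/(1 + Q)) = 2*Q*(Q + 2*Q/(1 + Q)))
A(b(-4))**2 = (2*(-4)**2*(3 - 4)/(1 - 4))**2 = (2*16*(-1)/(-3))**2 = (2*16*(-1/3)*(-1))**2 = (32/3)**2 = 1024/9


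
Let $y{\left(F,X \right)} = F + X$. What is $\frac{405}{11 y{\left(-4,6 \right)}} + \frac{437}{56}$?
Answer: $\frac{16147}{616} \approx 26.213$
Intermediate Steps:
$\frac{405}{11 y{\left(-4,6 \right)}} + \frac{437}{56} = \frac{405}{11 \left(-4 + 6\right)} + \frac{437}{56} = \frac{405}{11 \cdot 2} + 437 \cdot \frac{1}{56} = \frac{405}{22} + \frac{437}{56} = \frac{16147}{616}$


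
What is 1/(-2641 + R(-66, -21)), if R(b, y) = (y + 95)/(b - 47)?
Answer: -113/298507 ≈ -0.00037855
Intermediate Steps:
R(b, y) = (95 + y)/(-47 + b)
1/(-2641 + R(-66, -21)) = 1/(-2641 + (95 - 21)/(-47 - 66)) = 1/(-2641 + 74/(-113)) = 1/(-2641 - 1/113*74) = 1/(-2641 - 74/113) = 1/(-298507/113) = -113/298507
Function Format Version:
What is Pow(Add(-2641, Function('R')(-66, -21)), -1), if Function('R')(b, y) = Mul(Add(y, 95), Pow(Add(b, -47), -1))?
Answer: Rational(-113, 298507) ≈ -0.00037855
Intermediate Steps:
Function('R')(b, y) = Mul(Pow(Add(-47, b), -1), Add(95, y)) (Function('R')(b, y) = Mul(Add(95, y), Pow(Add(-47, b), -1)) = Mul(Pow(Add(-47, b), -1), Add(95, y)))
Pow(Add(-2641, Function('R')(-66, -21)), -1) = Pow(Add(-2641, Mul(Pow(Add(-47, -66), -1), Add(95, -21))), -1) = Pow(Add(-2641, Mul(Pow(-113, -1), 74)), -1) = Pow(Add(-2641, Mul(Rational(-1, 113), 74)), -1) = Pow(Add(-2641, Rational(-74, 113)), -1) = Pow(Rational(-298507, 113), -1) = Rational(-113, 298507)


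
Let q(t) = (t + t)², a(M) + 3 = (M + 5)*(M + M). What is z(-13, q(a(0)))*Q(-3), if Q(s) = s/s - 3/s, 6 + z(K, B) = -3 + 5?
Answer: -8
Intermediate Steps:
a(M) = -3 + 2*M*(5 + M) (a(M) = -3 + (M + 5)*(M + M) = -3 + (5 + M)*(2*M) = -3 + 2*M*(5 + M))
q(t) = 4*t² (q(t) = (2*t)² = 4*t²)
z(K, B) = -4 (z(K, B) = -6 + (-3 + 5) = -6 + 2 = -4)
Q(s) = 1 - 3/s
z(-13, q(a(0)))*Q(-3) = -4*(-3 - 3)/(-3) = -(-4)*(-6)/3 = -4*2 = -8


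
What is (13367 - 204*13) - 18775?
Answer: -8060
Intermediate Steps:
(13367 - 204*13) - 18775 = (13367 - 2652) - 18775 = 10715 - 18775 = -8060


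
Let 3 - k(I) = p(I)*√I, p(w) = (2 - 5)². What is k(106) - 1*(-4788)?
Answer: 4791 - 9*√106 ≈ 4698.3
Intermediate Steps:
p(w) = 9 (p(w) = (-3)² = 9)
k(I) = 3 - 9*√I
k(106) - 1*(-4788) = (3 - 9*√106) - 1*(-4788) = (3 - 9*√106) + 4788 = 4791 - 9*√106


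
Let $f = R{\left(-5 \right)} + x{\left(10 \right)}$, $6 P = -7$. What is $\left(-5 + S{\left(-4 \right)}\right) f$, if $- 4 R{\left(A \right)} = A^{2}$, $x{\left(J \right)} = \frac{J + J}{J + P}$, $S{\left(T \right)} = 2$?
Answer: $\frac{2535}{212} \approx 11.958$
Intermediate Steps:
$P = - \frac{7}{6}$ ($P = \frac{1}{6} \left(-7\right) = - \frac{7}{6} \approx -1.1667$)
$x{\left(J \right)} = \frac{2 J}{- \frac{7}{6} + J}$ ($x{\left(J \right)} = \frac{J + J}{J - \frac{7}{6}} = \frac{2 J}{- \frac{7}{6} + J}$)
$R{\left(A \right)} = - \frac{A^{2}}{4}$
$f = - \frac{845}{212}$ ($f = - \frac{\left(-5\right)^{2}}{4} + 12 \cdot 10 \frac{1}{-7 + 6 \cdot 10} = \left(- \frac{1}{4}\right) 25 + 12 \cdot 10 \frac{1}{-7 + 60} = - \frac{25}{4} + 12 \cdot 10 \cdot \frac{1}{53} = - \frac{25}{4} + \frac{120}{53} = - \frac{845}{212} \approx -3.9858$)
$\left(-5 + S{\left(-4 \right)}\right) f = \left(-5 + 2\right) \left(- \frac{845}{212}\right) = \left(-3\right) \left(- \frac{845}{212}\right) = \frac{2535}{212}$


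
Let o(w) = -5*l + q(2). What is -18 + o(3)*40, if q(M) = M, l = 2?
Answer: -338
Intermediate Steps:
o(w) = -8 (o(w) = -5*2 + 2 = -10 + 2 = -8)
-18 + o(3)*40 = -18 - 8*40 = -18 - 320 = -338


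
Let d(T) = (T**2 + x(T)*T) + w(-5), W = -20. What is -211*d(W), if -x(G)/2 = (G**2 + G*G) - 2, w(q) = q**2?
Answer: -6824795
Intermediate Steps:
x(G) = 4 - 4*G**2 (x(G) = -2*((G**2 + G*G) - 2) = -2*((G**2 + G**2) - 2) = -2*(2*G**2 - 2) = -2*(-2 + 2*G**2) = 4 - 4*G**2)
d(T) = 25 + T**2 + T*(4 - 4*T**2) (d(T) = (T**2 + (4 - 4*T**2)*T) + (-5)**2 = (T**2 + T*(4 - 4*T**2)) + 25 = 25 + T**2 + T*(4 - 4*T**2))
-211*d(W) = -211*(25 + (-20)**2 - 4*(-20)*(-1 + (-20)**2)) = -211*(25 + 400 - 4*(-20)*(-1 + 400)) = -211*(25 + 400 - 4*(-20)*399) = -211*(25 + 400 + 31920) = -211*32345 = -6824795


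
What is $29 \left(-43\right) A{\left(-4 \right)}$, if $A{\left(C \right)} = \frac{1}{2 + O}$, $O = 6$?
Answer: $- \frac{1247}{8} \approx -155.88$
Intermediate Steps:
$A{\left(C \right)} = \frac{1}{8}$ ($A{\left(C \right)} = \frac{1}{2 + 6} = \frac{1}{8}$)
$29 \left(-43\right) A{\left(-4 \right)} = 29 \left(-43\right) \frac{1}{8} = \left(-1247\right) \frac{1}{8} = - \frac{1247}{8}$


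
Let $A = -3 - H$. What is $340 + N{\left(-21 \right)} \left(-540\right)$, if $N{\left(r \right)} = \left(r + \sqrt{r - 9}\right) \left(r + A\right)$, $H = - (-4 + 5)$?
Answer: $-260480 + 12420 i \sqrt{30} \approx -2.6048 \cdot 10^{5} + 68027.0 i$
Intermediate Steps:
$H = -1$ ($H = \left(-1\right) 1 = -1$)
$A = -2$ ($A = -3 - -1 = -3 + 1 = -2$)
$N{\left(r \right)} = \left(-2 + r\right) \left(r + \sqrt{-9 + r}\right)$ ($N{\left(r \right)} = \left(r + \sqrt{r - 9}\right) \left(r - 2\right) = \left(r + \sqrt{-9 + r}\right) \left(-2 + r\right) = \left(-2 + r\right) \left(r + \sqrt{-9 + r}\right)$)
$340 + N{\left(-21 \right)} \left(-540\right) = 340 + \left(\left(-21\right)^{2} - -42 - 2 \sqrt{-9 - 21} - 21 \sqrt{-9 - 21}\right) \left(-540\right) = 340 + \left(441 + 42 - 2 \sqrt{-30} - 21 \sqrt{-30}\right) \left(-540\right) = 340 + \left(441 + 42 - 2 i \sqrt{30} - 21 i \sqrt{30}\right) \left(-540\right) = 340 + \left(483 - 23 i \sqrt{30}\right) \left(-540\right) = 340 - \left(260820 - 12420 i \sqrt{30}\right) = -260480 + 12420 i \sqrt{30}$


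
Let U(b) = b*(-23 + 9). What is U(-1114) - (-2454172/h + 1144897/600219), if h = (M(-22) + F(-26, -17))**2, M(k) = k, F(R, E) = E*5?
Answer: 108634199472191/6871907331 ≈ 15808.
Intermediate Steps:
F(R, E) = 5*E
h = 11449 (h = (-22 + 5*(-17))**2 = (-22 - 85)**2 = (-107)**2 = 11449)
U(b) = -14*b (U(b) = b*(-14) = -14*b)
U(-1114) - (-2454172/h + 1144897/600219) = -14*(-1114) - (-2454172/11449 + 1144897/600219) = 15596 - (-2454172*1/11449 + 1144897*(1/600219)) = 15596 - (-2454172/11449 + 1144897/600219) = 15596 - 1*(-1459932737915/6871907331) = 15596 + 1459932737915/6871907331 = 108634199472191/6871907331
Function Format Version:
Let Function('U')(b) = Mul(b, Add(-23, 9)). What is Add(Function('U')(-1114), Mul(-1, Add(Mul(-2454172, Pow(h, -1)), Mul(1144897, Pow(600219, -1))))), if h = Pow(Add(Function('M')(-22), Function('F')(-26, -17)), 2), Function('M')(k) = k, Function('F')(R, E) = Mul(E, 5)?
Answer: Rational(108634199472191, 6871907331) ≈ 15808.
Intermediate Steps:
Function('F')(R, E) = Mul(5, E)
h = 11449 (h = Pow(Add(-22, Mul(5, -17)), 2) = Pow(Add(-22, -85), 2) = Pow(-107, 2) = 11449)
Function('U')(b) = Mul(-14, b) (Function('U')(b) = Mul(b, -14) = Mul(-14, b))
Add(Function('U')(-1114), Mul(-1, Add(Mul(-2454172, Pow(h, -1)), Mul(1144897, Pow(600219, -1))))) = Add(Mul(-14, -1114), Mul(-1, Add(Mul(-2454172, Pow(11449, -1)), Mul(1144897, Pow(600219, -1))))) = Add(15596, Mul(-1, Add(Mul(-2454172, Rational(1, 11449)), Mul(1144897, Rational(1, 600219))))) = Add(15596, Mul(-1, Add(Rational(-2454172, 11449), Rational(1144897, 600219)))) = Add(15596, Mul(-1, Rational(-1459932737915, 6871907331))) = Add(15596, Rational(1459932737915, 6871907331)) = Rational(108634199472191, 6871907331)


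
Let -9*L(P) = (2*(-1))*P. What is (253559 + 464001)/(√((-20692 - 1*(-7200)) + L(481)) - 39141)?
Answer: -50554828728/2757656279 - 430536*I*√120466/2757656279 ≈ -18.333 - 0.054188*I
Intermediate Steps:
L(P) = 2*P/9 (L(P) = -2*(-1)*P/9 = -(-2)*P/9 = 2*P/9)
(253559 + 464001)/(√((-20692 - 1*(-7200)) + L(481)) - 39141) = (253559 + 464001)/(√((-20692 - 1*(-7200)) + (2/9)*481) - 39141) = 717560/(√((-20692 + 7200) + 962/9) - 39141) = 717560/(√(-13492 + 962/9) - 39141) = 717560/(√(-120466/9) - 39141) = 717560/(I*√120466/3 - 39141) = 717560/(-39141 + I*√120466/3)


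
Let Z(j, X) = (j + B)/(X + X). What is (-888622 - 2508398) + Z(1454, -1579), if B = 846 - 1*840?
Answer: -5363895310/1579 ≈ -3.3970e+6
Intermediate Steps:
B = 6 (B = 846 - 840 = 6)
Z(j, X) = (6 + j)/(2*X) (Z(j, X) = (j + 6)/(X + X) = (6 + j)/((2*X)) = (6 + j)*(1/(2*X)) = (6 + j)/(2*X))
(-888622 - 2508398) + Z(1454, -1579) = (-888622 - 2508398) + (1/2)*(6 + 1454)/(-1579) = -3397020 + (1/2)*(-1/1579)*1460 = -3397020 - 730/1579 = -5363895310/1579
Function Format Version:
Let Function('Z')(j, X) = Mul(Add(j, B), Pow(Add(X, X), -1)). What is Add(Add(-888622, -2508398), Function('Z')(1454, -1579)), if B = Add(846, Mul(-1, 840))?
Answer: Rational(-5363895310, 1579) ≈ -3.3970e+6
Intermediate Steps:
B = 6 (B = Add(846, -840) = 6)
Function('Z')(j, X) = Mul(Rational(1, 2), Pow(X, -1), Add(6, j)) (Function('Z')(j, X) = Mul(Add(j, 6), Pow(Add(X, X), -1)) = Mul(Add(6, j), Pow(Mul(2, X), -1)) = Mul(Add(6, j), Mul(Rational(1, 2), Pow(X, -1))) = Mul(Rational(1, 2), Pow(X, -1), Add(6, j)))
Add(Add(-888622, -2508398), Function('Z')(1454, -1579)) = Add(Add(-888622, -2508398), Mul(Rational(1, 2), Pow(-1579, -1), Add(6, 1454))) = Add(-3397020, Mul(Rational(1, 2), Rational(-1, 1579), 1460)) = Add(-3397020, Rational(-730, 1579)) = Rational(-5363895310, 1579)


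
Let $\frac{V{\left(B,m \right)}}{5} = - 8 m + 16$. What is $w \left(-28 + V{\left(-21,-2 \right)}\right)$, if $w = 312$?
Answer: $41184$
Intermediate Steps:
$V{\left(B,m \right)} = 80 - 40 m$ ($V{\left(B,m \right)} = 5 \left(- 8 m + 16\right) = 5 \left(16 - 8 m\right) = 80 - 40 m$)
$w \left(-28 + V{\left(-21,-2 \right)}\right) = 312 \left(-28 + \left(80 - -80\right)\right) = 312 \left(-28 + \left(80 + 80\right)\right) = 312 \left(-28 + 160\right) = 312 \cdot 132 = 41184$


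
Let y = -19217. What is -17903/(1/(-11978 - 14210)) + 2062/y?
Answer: 9009770610726/19217 ≈ 4.6884e+8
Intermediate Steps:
-17903/(1/(-11978 - 14210)) + 2062/y = -17903/(1/(-11978 - 14210)) + 2062/(-19217) = -17903/(1/(-26188)) + 2062*(-1/19217) = -17903/(-1/26188) - 2062/19217 = -17903*(-26188) - 2062/19217 = 468843764 - 2062/19217 = 9009770610726/19217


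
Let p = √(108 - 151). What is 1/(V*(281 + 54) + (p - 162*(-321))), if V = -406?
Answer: -84008/7057344107 - I*√43/7057344107 ≈ -1.1904e-5 - 9.2917e-10*I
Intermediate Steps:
p = I*√43 (p = √(-43) = I*√43 ≈ 6.5574*I)
1/(V*(281 + 54) + (p - 162*(-321))) = 1/(-406*(281 + 54) + (I*√43 - 162*(-321))) = 1/(-406*335 + (I*√43 + 52002)) = 1/(-136010 + (52002 + I*√43)) = 1/(-84008 + I*√43)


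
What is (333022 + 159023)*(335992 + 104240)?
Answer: 216613954440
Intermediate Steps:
(333022 + 159023)*(335992 + 104240) = 492045*440232 = 216613954440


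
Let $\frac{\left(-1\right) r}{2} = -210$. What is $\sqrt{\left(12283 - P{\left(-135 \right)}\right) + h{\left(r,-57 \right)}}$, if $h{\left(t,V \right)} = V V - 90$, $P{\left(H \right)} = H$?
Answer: $\sqrt{15577} \approx 124.81$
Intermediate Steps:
$r = 420$ ($r = \left(-2\right) \left(-210\right) = 420$)
$h{\left(t,V \right)} = -90 + V^{2}$ ($h{\left(t,V \right)} = V^{2} - 90 = -90 + V^{2}$)
$\sqrt{\left(12283 - P{\left(-135 \right)}\right) + h{\left(r,-57 \right)}} = \sqrt{\left(12283 - -135\right) - \left(90 - \left(-57\right)^{2}\right)} = \sqrt{\left(12283 + 135\right) + \left(-90 + 3249\right)} = \sqrt{12418 + 3159} = \sqrt{15577}$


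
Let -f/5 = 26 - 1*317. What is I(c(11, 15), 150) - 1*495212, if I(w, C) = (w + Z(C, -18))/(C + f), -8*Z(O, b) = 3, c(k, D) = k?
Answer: -1271704399/2568 ≈ -4.9521e+5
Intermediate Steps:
Z(O, b) = -3/8 (Z(O, b) = -1/8*3 = -3/8)
f = 1455 (f = -5*(26 - 1*317) = -5*(26 - 317) = -5*(-291) = 1455)
I(w, C) = (-3/8 + w)/(1455 + C) (I(w, C) = (w - 3/8)/(C + 1455) = (-3/8 + w)/(1455 + C))
I(c(11, 15), 150) - 1*495212 = (-3/8 + 11)/(1455 + 150) - 1*495212 = (85/8)/1605 - 495212 = (1/1605)*(85/8) - 495212 = 17/2568 - 495212 = -1271704399/2568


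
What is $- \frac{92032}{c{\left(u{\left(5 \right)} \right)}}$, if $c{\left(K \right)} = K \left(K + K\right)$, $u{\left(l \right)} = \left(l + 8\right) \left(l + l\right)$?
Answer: $- \frac{11504}{4225} \approx -2.7228$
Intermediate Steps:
$u{\left(l \right)} = 2 l \left(8 + l\right)$ ($u{\left(l \right)} = \left(8 + l\right) 2 l = 2 l \left(8 + l\right)$)
$c{\left(K \right)} = 2 K^{2}$ ($c{\left(K \right)} = K 2 K = 2 K^{2}$)
$- \frac{92032}{c{\left(u{\left(5 \right)} \right)}} = - \frac{92032}{2 \left(2 \cdot 5 \left(8 + 5\right)\right)^{2}} = - \frac{92032}{2 \left(2 \cdot 5 \cdot 13\right)^{2}} = - \frac{92032}{2 \cdot 130^{2}} = - \frac{92032}{2 \cdot 16900} = - \frac{92032}{33800} = \left(-92032\right) \frac{1}{33800} = - \frac{11504}{4225}$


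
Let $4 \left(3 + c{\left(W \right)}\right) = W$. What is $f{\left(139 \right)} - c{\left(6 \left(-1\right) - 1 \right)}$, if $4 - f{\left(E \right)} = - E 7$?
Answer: $\frac{3927}{4} \approx 981.75$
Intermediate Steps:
$c{\left(W \right)} = -3 + \frac{W}{4}$
$f{\left(E \right)} = 4 + 7 E$ ($f{\left(E \right)} = 4 - - E 7 = 4 - - 7 E = 4 + 7 E$)
$f{\left(139 \right)} - c{\left(6 \left(-1\right) - 1 \right)} = \left(4 + 7 \cdot 139\right) - \left(-3 + \frac{6 \left(-1\right) - 1}{4}\right) = \left(4 + 973\right) - \left(-3 + \frac{-6 - 1}{4}\right) = 977 - \left(-3 + \frac{1}{4} \left(-7\right)\right) = 977 - \left(-3 - \frac{7}{4}\right) = 977 - - \frac{19}{4} = 977 + \frac{19}{4} = \frac{3927}{4}$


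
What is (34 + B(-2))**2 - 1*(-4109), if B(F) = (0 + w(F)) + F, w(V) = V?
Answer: 5009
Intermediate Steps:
B(F) = 2*F (B(F) = (0 + F) + F = F + F = 2*F)
(34 + B(-2))**2 - 1*(-4109) = (34 + 2*(-2))**2 - 1*(-4109) = (34 - 4)**2 + 4109 = 30**2 + 4109 = 900 + 4109 = 5009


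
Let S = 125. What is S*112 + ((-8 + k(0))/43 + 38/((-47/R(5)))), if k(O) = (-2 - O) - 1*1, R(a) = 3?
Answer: 28288581/2021 ≈ 13997.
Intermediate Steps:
k(O) = -3 - O (k(O) = (-2 - O) - 1 = -3 - O)
S*112 + ((-8 + k(0))/43 + 38/((-47/R(5)))) = 125*112 + ((-8 + (-3 - 1*0))/43 + 38/((-47/3))) = 14000 + ((-8 + (-3 + 0))*(1/43) + 38/((-47*1/3))) = 14000 + ((-8 - 3)*(1/43) + 38/(-47/3)) = 14000 + (-11*1/43 + 38*(-3/47)) = 14000 + (-11/43 - 114/47) = 14000 - 5419/2021 = 28288581/2021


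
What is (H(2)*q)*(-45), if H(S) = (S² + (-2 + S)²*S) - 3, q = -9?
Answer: 405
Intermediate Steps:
H(S) = -3 + S² + S*(-2 + S)² (H(S) = (S² + S*(-2 + S)²) - 3 = -3 + S² + S*(-2 + S)²)
(H(2)*q)*(-45) = ((-3 + 2² + 2*(-2 + 2)²)*(-9))*(-45) = ((-3 + 4 + 2*0²)*(-9))*(-45) = ((-3 + 4 + 2*0)*(-9))*(-45) = ((-3 + 4 + 0)*(-9))*(-45) = (1*(-9))*(-45) = -9*(-45) = 405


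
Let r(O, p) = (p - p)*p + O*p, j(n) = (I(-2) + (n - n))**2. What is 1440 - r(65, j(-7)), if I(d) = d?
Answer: 1180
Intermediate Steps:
j(n) = 4 (j(n) = (-2 + (n - n))**2 = (-2 + 0)**2 = (-2)**2 = 4)
r(O, p) = O*p (r(O, p) = 0*p + O*p = 0 + O*p = O*p)
1440 - r(65, j(-7)) = 1440 - 65*4 = 1440 - 1*260 = 1440 - 260 = 1180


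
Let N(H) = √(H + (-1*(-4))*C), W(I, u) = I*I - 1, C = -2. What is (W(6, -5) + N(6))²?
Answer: (35 + I*√2)² ≈ 1223.0 + 98.995*I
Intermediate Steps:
W(I, u) = -1 + I² (W(I, u) = I² - 1 = -1 + I²)
N(H) = √(-8 + H) (N(H) = √(H - 1*(-4)*(-2)) = √(H + 4*(-2)) = √(H - 8) = √(-8 + H))
(W(6, -5) + N(6))² = ((-1 + 6²) + √(-8 + 6))² = ((-1 + 36) + √(-2))² = (35 + I*√2)²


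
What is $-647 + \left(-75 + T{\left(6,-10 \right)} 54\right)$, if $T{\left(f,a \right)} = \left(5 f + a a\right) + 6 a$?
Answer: $3058$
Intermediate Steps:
$T{\left(f,a \right)} = a^{2} + 5 f + 6 a$ ($T{\left(f,a \right)} = \left(5 f + a^{2}\right) + 6 a = \left(a^{2} + 5 f\right) + 6 a = a^{2} + 5 f + 6 a$)
$-647 + \left(-75 + T{\left(6,-10 \right)} 54\right) = -647 - \left(75 - \left(\left(-10\right)^{2} + 5 \cdot 6 + 6 \left(-10\right)\right) 54\right) = -647 - \left(75 - \left(100 + 30 - 60\right) 54\right) = -647 + \left(-75 + 70 \cdot 54\right) = -647 + \left(-75 + 3780\right) = -647 + 3705 = 3058$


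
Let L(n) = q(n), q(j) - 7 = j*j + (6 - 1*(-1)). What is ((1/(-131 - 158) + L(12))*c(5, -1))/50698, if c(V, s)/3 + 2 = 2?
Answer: 0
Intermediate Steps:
c(V, s) = 0 (c(V, s) = -6 + 3*2 = -6 + 6 = 0)
q(j) = 14 + j**2 (q(j) = 7 + (j*j + (6 - 1*(-1))) = 7 + (j**2 + (6 + 1)) = 7 + (j**2 + 7) = 7 + (7 + j**2) = 14 + j**2)
L(n) = 14 + n**2
((1/(-131 - 158) + L(12))*c(5, -1))/50698 = ((1/(-131 - 158) + (14 + 12**2))*0)/50698 = ((1/(-289) + (14 + 144))*0)*(1/50698) = ((-1/289 + 158)*0)*(1/50698) = ((45661/289)*0)*(1/50698) = 0*(1/50698) = 0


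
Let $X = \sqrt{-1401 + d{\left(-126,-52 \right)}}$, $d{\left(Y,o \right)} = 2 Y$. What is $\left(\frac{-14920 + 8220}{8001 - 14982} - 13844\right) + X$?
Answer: $- \frac{96638264}{6981} + i \sqrt{1653} \approx -13843.0 + 40.657 i$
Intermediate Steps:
$X = i \sqrt{1653}$ ($X = \sqrt{-1401 + 2 \left(-126\right)} = \sqrt{-1401 - 252} = \sqrt{-1653} = i \sqrt{1653} \approx 40.657 i$)
$\left(\frac{-14920 + 8220}{8001 - 14982} - 13844\right) + X = \left(\frac{-14920 + 8220}{8001 - 14982} - 13844\right) + i \sqrt{1653} = \left(- \frac{6700}{-6981} - 13844\right) + i \sqrt{1653} = \left(\left(-6700\right) \left(- \frac{1}{6981}\right) - 13844\right) + i \sqrt{1653} = \left(\frac{6700}{6981} - 13844\right) + i \sqrt{1653} = - \frac{96638264}{6981} + i \sqrt{1653}$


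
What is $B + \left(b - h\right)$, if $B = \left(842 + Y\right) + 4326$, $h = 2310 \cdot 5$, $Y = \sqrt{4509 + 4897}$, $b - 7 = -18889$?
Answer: $-25264 + \sqrt{9406} \approx -25167.0$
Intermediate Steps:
$b = -18882$ ($b = 7 - 18889 = -18882$)
$Y = \sqrt{9406} \approx 96.984$
$h = 11550$
$B = 5168 + \sqrt{9406}$ ($B = \left(842 + \sqrt{9406}\right) + 4326 = 5168 + \sqrt{9406} \approx 5265.0$)
$B + \left(b - h\right) = \left(5168 + \sqrt{9406}\right) - 30432 = -25264 + \sqrt{9406}$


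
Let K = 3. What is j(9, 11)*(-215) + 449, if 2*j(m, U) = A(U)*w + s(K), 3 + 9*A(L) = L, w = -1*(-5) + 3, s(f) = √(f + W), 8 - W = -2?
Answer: -2839/9 - 215*√13/2 ≈ -703.04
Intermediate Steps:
W = 10 (W = 8 - 1*(-2) = 8 + 2 = 10)
s(f) = √(10 + f) (s(f) = √(f + 10) = √(10 + f))
w = 8 (w = 5 + 3 = 8)
A(L) = -⅓ + L/9
j(m, U) = -4/3 + √13/2 + 4*U/9 (j(m, U) = ((-⅓ + U/9)*8 + √(10 + 3))/2 = ((-8/3 + 8*U/9) + √13)/2 = (-8/3 + √13 + 8*U/9)/2 = -4/3 + √13/2 + 4*U/9)
j(9, 11)*(-215) + 449 = (-4/3 + √13/2 + (4/9)*11)*(-215) + 449 = (-4/3 + √13/2 + 44/9)*(-215) + 449 = (32/9 + √13/2)*(-215) + 449 = (-6880/9 - 215*√13/2) + 449 = -2839/9 - 215*√13/2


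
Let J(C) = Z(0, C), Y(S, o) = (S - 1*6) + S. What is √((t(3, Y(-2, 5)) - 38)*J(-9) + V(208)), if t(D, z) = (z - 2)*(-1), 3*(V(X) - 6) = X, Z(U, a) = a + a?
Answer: √4890/3 ≈ 23.310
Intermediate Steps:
Z(U, a) = 2*a
Y(S, o) = -6 + 2*S (Y(S, o) = (S - 6) + S = (-6 + S) + S = -6 + 2*S)
J(C) = 2*C
V(X) = 6 + X/3
t(D, z) = 2 - z (t(D, z) = (-2 + z)*(-1) = 2 - z)
√((t(3, Y(-2, 5)) - 38)*J(-9) + V(208)) = √(((2 - (-6 + 2*(-2))) - 38)*(2*(-9)) + (6 + (⅓)*208)) = √(((2 - (-6 - 4)) - 38)*(-18) + (6 + 208/3)) = √(((2 - 1*(-10)) - 38)*(-18) + 226/3) = √(((2 + 10) - 38)*(-18) + 226/3) = √((12 - 38)*(-18) + 226/3) = √(-26*(-18) + 226/3) = √(468 + 226/3) = √(1630/3) = √4890/3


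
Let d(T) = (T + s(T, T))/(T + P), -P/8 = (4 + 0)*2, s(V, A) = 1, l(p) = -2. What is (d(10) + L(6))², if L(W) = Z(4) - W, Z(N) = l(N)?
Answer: 196249/2916 ≈ 67.301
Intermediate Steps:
Z(N) = -2
P = -64 (P = -8*(4 + 0)*2 = -32*2 = -8*8 = -64)
L(W) = -2 - W
d(T) = (1 + T)/(-64 + T) (d(T) = (T + 1)/(T - 64) = (1 + T)/(-64 + T))
(d(10) + L(6))² = ((1 + 10)/(-64 + 10) + (-2 - 1*6))² = (11/(-54) + (-2 - 6))² = (-1/54*11 - 8)² = (-11/54 - 8)² = (-443/54)² = 196249/2916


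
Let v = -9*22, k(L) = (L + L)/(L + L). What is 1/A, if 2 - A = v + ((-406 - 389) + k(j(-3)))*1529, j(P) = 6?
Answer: 1/1214226 ≈ 8.2357e-7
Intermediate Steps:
k(L) = 1 (k(L) = (2*L)/((2*L)) = (2*L)*(1/(2*L)) = 1)
v = -198
A = 1214226 (A = 2 - (-198 + ((-406 - 389) + 1)*1529) = 2 - (-198 + (-795 + 1)*1529) = 2 - (-198 - 794*1529) = 2 - (-198 - 1214026) = 2 - 1*(-1214224) = 2 + 1214224 = 1214226)
1/A = 1/1214226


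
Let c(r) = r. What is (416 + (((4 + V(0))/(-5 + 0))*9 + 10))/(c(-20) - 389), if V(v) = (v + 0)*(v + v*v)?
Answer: -2094/2045 ≈ -1.0240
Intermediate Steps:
V(v) = v*(v + v²)
(416 + (((4 + V(0))/(-5 + 0))*9 + 10))/(c(-20) - 389) = (416 + (((4 + 0²*(1 + 0))/(-5 + 0))*9 + 10))/(-20 - 389) = (416 + (((4 + 0*1)/(-5))*9 + 10))/(-409) = (416 + (((4 + 0)*(-⅕))*9 + 10))*(-1/409) = (416 + ((4*(-⅕))*9 + 10))*(-1/409) = (416 + (-⅘*9 + 10))*(-1/409) = (416 + (-36/5 + 10))*(-1/409) = (416 + 14/5)*(-1/409) = (2094/5)*(-1/409) = -2094/2045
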